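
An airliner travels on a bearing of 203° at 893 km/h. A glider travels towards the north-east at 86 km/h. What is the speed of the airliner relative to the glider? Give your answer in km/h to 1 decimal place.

Taking east as x and north as y: airliner velocity = (-348.923, -822.011) km/h; glider velocity = (60.811, 60.811) km/h.
Velocity of airliner relative to glider = (-348.923, -822.011) − (60.811, 60.811) = (-409.734, -882.822) km/h.
Magnitude = |(-409.734, -882.822)| = 973.271 km/h.

973.3 km/h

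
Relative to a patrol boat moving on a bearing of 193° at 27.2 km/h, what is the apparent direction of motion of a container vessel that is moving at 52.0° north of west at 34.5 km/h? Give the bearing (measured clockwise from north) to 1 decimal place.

344.3°

Taking east as x and north as y: container vessel velocity = (-21.240, 27.186) km/h; patrol boat velocity = (-6.119, -26.503) km/h.
Velocity of container vessel relative to patrol boat = (-21.240, 27.186) − (-6.119, -26.503) = (-15.122, 53.689) km/h.
Bearing = atan2(-15.12, 53.69) = 344.27° clockwise from north.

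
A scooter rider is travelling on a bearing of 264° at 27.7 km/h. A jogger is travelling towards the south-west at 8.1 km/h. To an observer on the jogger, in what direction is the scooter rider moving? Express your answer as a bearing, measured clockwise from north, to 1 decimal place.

277.4°

Taking east as x and north as y: scooter rider velocity = (-27.548, -2.895) km/h; jogger velocity = (-5.728, -5.728) km/h.
Velocity of scooter rider relative to jogger = (-27.548, -2.895) − (-5.728, -5.728) = (-21.821, 2.832) km/h.
Bearing = atan2(-21.82, 2.83) = 277.40° clockwise from north.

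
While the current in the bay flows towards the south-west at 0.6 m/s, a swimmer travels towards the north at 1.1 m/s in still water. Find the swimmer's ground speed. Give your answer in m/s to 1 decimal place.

Taking east as x and north as y: velocity relative to the water = (0.000, 1.100) m/s; the water relative to ground = (-0.424, -0.424) m/s.
Velocity relative to ground = (0.000, 1.100) + (-0.424, -0.424) = (-0.424, 0.676) m/s.
Speed = |(-0.424, 0.676)| = 0.798 m/s.

0.8 m/s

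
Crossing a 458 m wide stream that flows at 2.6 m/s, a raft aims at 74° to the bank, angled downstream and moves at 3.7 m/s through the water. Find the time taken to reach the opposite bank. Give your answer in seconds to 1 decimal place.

The component of the raft's velocity perpendicular to the bank is 3.7 × sin 74° = 3.557 m/s.
The current is parallel to the bank, so it does not affect the crossing time.
Time = 458 / 3.557 = 128.772 s.

128.8 s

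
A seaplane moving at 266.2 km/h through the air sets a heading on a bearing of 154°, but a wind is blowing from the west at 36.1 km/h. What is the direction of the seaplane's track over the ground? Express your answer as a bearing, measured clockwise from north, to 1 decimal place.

Taking east as x and north as y: velocity relative to the air = (116.694, -239.259) km/h; the air relative to ground = (36.100, 0.000) km/h.
Velocity relative to ground = (116.694, -239.259) + (36.100, 0.000) = (152.794, -239.259) km/h.
Bearing = atan2(152.79, -239.26) = 147.44° clockwise from north.

147.4°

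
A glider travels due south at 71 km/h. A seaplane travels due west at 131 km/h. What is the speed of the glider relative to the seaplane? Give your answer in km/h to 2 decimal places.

149.00 km/h

Taking east as x and north as y: glider velocity = (0.000, -71.000) km/h; seaplane velocity = (-131.000, 0.000) km/h.
Velocity of glider relative to seaplane = (0.000, -71.000) − (-131.000, 0.000) = (131.000, -71.000) km/h.
Magnitude = |(131.000, -71.000)| = 149.003 km/h.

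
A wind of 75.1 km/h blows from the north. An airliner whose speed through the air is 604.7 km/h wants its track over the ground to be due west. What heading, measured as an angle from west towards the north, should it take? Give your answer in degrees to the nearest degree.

The wind pushes perpendicular to the desired track; the heading must have a component into the wind equal to 75.1 km/h: 604.7 sin θ = 75.1.
sin θ = 0.1242, so θ = 7.134°.

7°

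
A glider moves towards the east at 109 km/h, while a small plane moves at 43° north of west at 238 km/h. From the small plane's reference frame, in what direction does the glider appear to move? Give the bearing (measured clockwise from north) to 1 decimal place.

Taking east as x and north as y: glider velocity = (109.000, 0.000) km/h; small plane velocity = (-174.062, 162.316) km/h.
Velocity of glider relative to small plane = (109.000, 0.000) − (-174.062, 162.316) = (283.062, -162.316) km/h.
Bearing = atan2(283.06, -162.32) = 119.83° clockwise from north.

119.8°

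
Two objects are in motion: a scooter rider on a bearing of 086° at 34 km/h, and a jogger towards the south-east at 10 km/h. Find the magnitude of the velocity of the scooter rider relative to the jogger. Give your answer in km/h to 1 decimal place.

28.5 km/h

Taking east as x and north as y: scooter rider velocity = (33.917, 2.372) km/h; jogger velocity = (7.071, -7.071) km/h.
Velocity of scooter rider relative to jogger = (33.917, 2.372) − (7.071, -7.071) = (26.846, 9.443) km/h.
Magnitude = |(26.846, 9.443)| = 28.458 km/h.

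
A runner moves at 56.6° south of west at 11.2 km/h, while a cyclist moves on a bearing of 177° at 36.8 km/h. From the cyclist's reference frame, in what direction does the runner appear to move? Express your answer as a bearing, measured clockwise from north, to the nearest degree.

344°

Taking east as x and north as y: runner velocity = (-6.165, -9.350) km/h; cyclist velocity = (1.926, -36.750) km/h.
Velocity of runner relative to cyclist = (-6.165, -9.350) − (1.926, -36.750) = (-8.091, 27.399) km/h.
Bearing = atan2(-8.09, 27.40) = 343.55° clockwise from north.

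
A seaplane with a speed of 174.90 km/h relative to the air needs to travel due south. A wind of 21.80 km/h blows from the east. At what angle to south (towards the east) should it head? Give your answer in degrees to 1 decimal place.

7.2°

The wind pushes perpendicular to the desired track; the heading must have a component into the wind equal to 21.80 km/h: 174.90 sin θ = 21.80.
sin θ = 0.1246, so θ = 7.160°.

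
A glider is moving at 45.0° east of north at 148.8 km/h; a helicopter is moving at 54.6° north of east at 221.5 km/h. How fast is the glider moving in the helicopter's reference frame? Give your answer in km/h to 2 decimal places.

78.79 km/h

Taking east as x and north as y: glider velocity = (105.217, 105.217) km/h; helicopter velocity = (128.311, 180.551) km/h.
Velocity of glider relative to helicopter = (105.217, 105.217) − (128.311, 180.551) = (-23.093, -75.333) km/h.
Magnitude = |(-23.093, -75.333)| = 78.793 km/h.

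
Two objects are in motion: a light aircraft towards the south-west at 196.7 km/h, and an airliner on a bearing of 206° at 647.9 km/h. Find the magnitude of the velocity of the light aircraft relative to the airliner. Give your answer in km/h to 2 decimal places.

Taking east as x and north as y: light aircraft velocity = (-139.088, -139.088) km/h; airliner velocity = (-284.021, -582.329) km/h.
Velocity of light aircraft relative to airliner = (-139.088, -139.088) − (-284.021, -582.329) = (144.933, 443.241) km/h.
Magnitude = |(144.933, 443.241)| = 466.335 km/h.

466.33 km/h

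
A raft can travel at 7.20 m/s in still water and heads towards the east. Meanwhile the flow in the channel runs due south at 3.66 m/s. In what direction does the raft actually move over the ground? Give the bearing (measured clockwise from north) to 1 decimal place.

116.9°

Taking east as x and north as y: velocity relative to the water = (7.200, 0.000) m/s; the water relative to ground = (0.000, -3.660) m/s.
Velocity relative to ground = (7.200, 0.000) + (0.000, -3.660) = (7.200, -3.660) m/s.
Bearing = atan2(7.20, -3.66) = 116.95° clockwise from north.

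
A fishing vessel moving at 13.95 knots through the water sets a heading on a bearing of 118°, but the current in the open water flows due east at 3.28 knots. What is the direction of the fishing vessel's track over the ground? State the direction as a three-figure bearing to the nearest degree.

113°

Taking east as x and north as y: velocity relative to the water = (12.317, -6.549) knots; the water relative to ground = (3.280, 0.000) knots.
Velocity relative to ground = (12.317, -6.549) + (3.280, 0.000) = (15.597, -6.549) knots.
Bearing = atan2(15.60, -6.55) = 112.78° clockwise from north.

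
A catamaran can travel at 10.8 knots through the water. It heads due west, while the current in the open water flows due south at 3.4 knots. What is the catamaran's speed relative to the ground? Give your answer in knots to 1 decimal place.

Taking east as x and north as y: velocity relative to the water = (-10.800, 0.000) knots; the water relative to ground = (0.000, -3.400) knots.
Velocity relative to ground = (-10.800, 0.000) + (0.000, -3.400) = (-10.800, -3.400) knots.
Speed = |(-10.800, -3.400)| = 11.323 knots.

11.3 knots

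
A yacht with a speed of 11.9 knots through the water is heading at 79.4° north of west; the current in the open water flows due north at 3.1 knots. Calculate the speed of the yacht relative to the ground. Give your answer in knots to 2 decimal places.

Taking east as x and north as y: velocity relative to the water = (-2.189, 11.697) knots; the water relative to ground = (0.000, 3.100) knots.
Velocity relative to ground = (-2.189, 11.697) + (0.000, 3.100) = (-2.189, 14.797) knots.
Speed = |(-2.189, 14.797)| = 14.958 knots.

14.96 knots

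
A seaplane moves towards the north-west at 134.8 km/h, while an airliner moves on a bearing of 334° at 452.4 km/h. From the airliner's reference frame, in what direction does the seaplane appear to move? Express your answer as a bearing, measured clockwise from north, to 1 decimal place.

Taking east as x and north as y: seaplane velocity = (-95.318, 95.318) km/h; airliner velocity = (-198.319, 406.614) km/h.
Velocity of seaplane relative to airliner = (-95.318, 95.318) − (-198.319, 406.614) = (103.001, -311.296) km/h.
Bearing = atan2(103.00, -311.30) = 161.69° clockwise from north.

161.7°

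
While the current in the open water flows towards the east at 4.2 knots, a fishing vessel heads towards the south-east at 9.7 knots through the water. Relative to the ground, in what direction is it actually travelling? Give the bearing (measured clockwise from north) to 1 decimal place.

121.8°

Taking east as x and north as y: velocity relative to the water = (6.859, -6.859) knots; the water relative to ground = (4.200, 0.000) knots.
Velocity relative to ground = (6.859, -6.859) + (4.200, 0.000) = (11.059, -6.859) knots.
Bearing = atan2(11.06, -6.86) = 121.81° clockwise from north.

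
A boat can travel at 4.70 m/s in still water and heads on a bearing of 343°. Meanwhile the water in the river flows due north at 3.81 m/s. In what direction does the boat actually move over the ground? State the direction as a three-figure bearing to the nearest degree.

351°

Taking east as x and north as y: velocity relative to the water = (-1.374, 4.495) m/s; the water relative to ground = (0.000, 3.810) m/s.
Velocity relative to ground = (-1.374, 4.495) + (0.000, 3.810) = (-1.374, 8.305) m/s.
Bearing = atan2(-1.37, 8.30) = 350.60° clockwise from north.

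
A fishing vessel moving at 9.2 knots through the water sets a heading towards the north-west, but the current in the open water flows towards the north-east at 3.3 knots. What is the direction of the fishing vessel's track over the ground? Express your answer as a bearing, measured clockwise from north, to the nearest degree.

335°

Taking east as x and north as y: velocity relative to the water = (-6.505, 6.505) knots; the water relative to ground = (2.333, 2.333) knots.
Velocity relative to ground = (-6.505, 6.505) + (2.333, 2.333) = (-4.172, 8.839) knots.
Bearing = atan2(-4.17, 8.84) = 334.73° clockwise from north.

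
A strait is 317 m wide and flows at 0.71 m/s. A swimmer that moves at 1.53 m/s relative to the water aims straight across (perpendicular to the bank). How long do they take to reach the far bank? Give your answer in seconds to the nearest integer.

The component of the swimmer's velocity perpendicular to the bank is 1.53 m/s.
Only the cross-stream component determines the crossing time; the current contributes nothing perpendicular to the bank.
Time = 317 / 1.530 = 207.190 s.

207 s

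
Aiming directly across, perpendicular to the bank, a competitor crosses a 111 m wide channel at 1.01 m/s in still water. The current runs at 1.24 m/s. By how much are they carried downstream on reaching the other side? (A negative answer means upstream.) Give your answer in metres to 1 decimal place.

136.3 m

Perpendicular speed = 1.010 m/s; crossing time = 111 / 1.010 = 109.901 s.
Net downstream speed = 1.240 m/s.
Drift = 1.240 × 109.901 = 136.277 m (downstream).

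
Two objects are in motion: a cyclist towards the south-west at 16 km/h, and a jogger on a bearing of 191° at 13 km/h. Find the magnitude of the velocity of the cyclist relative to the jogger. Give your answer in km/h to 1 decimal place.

9.0 km/h

Taking east as x and north as y: cyclist velocity = (-11.314, -11.314) km/h; jogger velocity = (-2.481, -12.761) km/h.
Velocity of cyclist relative to jogger = (-11.314, -11.314) − (-2.481, -12.761) = (-8.833, 1.447) km/h.
Magnitude = |(-8.833, 1.447)| = 8.951 km/h.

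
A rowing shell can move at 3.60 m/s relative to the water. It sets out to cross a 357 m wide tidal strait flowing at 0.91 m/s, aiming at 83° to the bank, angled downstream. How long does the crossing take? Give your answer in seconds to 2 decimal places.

99.91 s

The component of the rowing shell's velocity perpendicular to the bank is 3.60 × sin 83° = 3.573 m/s.
Only the cross-stream component determines the crossing time; the current contributes nothing perpendicular to the bank.
Time = 357 / 3.573 = 99.911 s.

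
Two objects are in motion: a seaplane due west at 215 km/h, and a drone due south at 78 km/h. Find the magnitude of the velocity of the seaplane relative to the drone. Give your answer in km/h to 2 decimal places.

Taking east as x and north as y: seaplane velocity = (-215.000, 0.000) km/h; drone velocity = (0.000, -78.000) km/h.
Velocity of seaplane relative to drone = (-215.000, 0.000) − (0.000, -78.000) = (-215.000, 78.000) km/h.
Magnitude = |(-215.000, 78.000)| = 228.712 km/h.

228.71 km/h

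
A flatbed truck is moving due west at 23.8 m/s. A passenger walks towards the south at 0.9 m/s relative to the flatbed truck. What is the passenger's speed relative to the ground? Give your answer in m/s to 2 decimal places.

Taking east as x and north as y: flatbed truck velocity = (-23.800, 0.000) m/s; passenger velocity relative to flatbed truck = (0.000, -0.900) m/s.
Velocity relative to ground = (-23.800, 0.000) + (0.000, -0.900) = (-23.800, -0.900) m/s.
Speed = |(-23.800, -0.900)| = 23.817 m/s.

23.82 m/s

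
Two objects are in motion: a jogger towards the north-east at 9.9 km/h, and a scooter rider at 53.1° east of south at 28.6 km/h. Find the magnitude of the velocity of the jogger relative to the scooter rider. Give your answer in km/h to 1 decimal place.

28.9 km/h

Taking east as x and north as y: jogger velocity = (7.000, 7.000) km/h; scooter rider velocity = (22.871, -17.172) km/h.
Velocity of jogger relative to scooter rider = (7.000, 7.000) − (22.871, -17.172) = (-15.871, 24.172) km/h.
Magnitude = |(-15.871, 24.172)| = 28.917 km/h.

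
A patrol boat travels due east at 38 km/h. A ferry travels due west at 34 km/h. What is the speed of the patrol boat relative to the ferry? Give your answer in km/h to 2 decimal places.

72.00 km/h

Taking east as x and north as y: patrol boat velocity = (38.000, 0.000) km/h; ferry velocity = (-34.000, 0.000) km/h.
Velocity of patrol boat relative to ferry = (38.000, 0.000) − (-34.000, 0.000) = (72.000, 0.000) km/h.
Magnitude = |(72.000, 0.000)| = 72.000 km/h.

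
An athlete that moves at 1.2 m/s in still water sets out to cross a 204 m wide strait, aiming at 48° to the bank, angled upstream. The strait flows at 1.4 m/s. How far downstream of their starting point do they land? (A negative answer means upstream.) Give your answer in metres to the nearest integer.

137 m

Perpendicular speed = 0.892 m/s; crossing time = 204 / 0.892 = 228.758 s.
Net downstream speed = 0.597 m/s.
Drift = 0.597 × 228.758 = 136.578 m (downstream).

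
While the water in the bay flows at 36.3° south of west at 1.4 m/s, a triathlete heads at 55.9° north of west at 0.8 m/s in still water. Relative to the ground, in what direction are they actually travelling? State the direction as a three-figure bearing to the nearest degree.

264°

Taking east as x and north as y: velocity relative to the water = (-0.449, 0.662) m/s; the water relative to ground = (-1.128, -0.829) m/s.
Velocity relative to ground = (-0.449, 0.662) + (-1.128, -0.829) = (-1.577, -0.166) m/s.
Bearing = atan2(-1.58, -0.17) = 263.98° clockwise from north.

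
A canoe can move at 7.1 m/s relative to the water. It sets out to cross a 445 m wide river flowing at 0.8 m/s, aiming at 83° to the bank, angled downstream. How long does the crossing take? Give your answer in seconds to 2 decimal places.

The component of the canoe's velocity perpendicular to the bank is 7.1 × sin 83° = 7.047 m/s.
The flow acts along the bank and has no component across it.
Time = 445 / 7.047 = 63.147 s.

63.15 s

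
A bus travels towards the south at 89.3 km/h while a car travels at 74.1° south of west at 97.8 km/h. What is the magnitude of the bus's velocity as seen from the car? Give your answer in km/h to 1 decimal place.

Taking east as x and north as y: bus velocity = (0.000, -89.300) km/h; car velocity = (-26.793, -94.058) km/h.
Velocity of bus relative to car = (0.000, -89.300) − (-26.793, -94.058) = (26.793, 4.758) km/h.
Magnitude = |(26.793, 4.758)| = 27.212 km/h.

27.2 km/h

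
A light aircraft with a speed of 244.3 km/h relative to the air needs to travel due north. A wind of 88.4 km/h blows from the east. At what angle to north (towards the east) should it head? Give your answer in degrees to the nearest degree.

The wind pushes perpendicular to the desired track; the heading must have a component into the wind equal to 88.4 km/h: 244.3 sin θ = 88.4.
sin θ = 0.3619, so θ = 21.214°.

21°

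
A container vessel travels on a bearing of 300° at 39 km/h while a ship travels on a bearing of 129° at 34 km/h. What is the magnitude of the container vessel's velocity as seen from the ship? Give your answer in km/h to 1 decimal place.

Taking east as x and north as y: container vessel velocity = (-33.775, 19.500) km/h; ship velocity = (26.423, -21.397) km/h.
Velocity of container vessel relative to ship = (-33.775, 19.500) − (26.423, -21.397) = (-60.198, 40.897) km/h.
Magnitude = |(-60.198, 40.897)| = 72.776 km/h.

72.8 km/h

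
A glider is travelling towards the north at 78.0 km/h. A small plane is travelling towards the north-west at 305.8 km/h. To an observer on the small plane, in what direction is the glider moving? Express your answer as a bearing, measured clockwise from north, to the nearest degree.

Taking east as x and north as y: glider velocity = (0.000, 78.000) km/h; small plane velocity = (-216.233, 216.233) km/h.
Velocity of glider relative to small plane = (0.000, 78.000) − (-216.233, 216.233) = (216.233, -138.233) km/h.
Bearing = atan2(216.23, -138.23) = 122.59° clockwise from north.

123°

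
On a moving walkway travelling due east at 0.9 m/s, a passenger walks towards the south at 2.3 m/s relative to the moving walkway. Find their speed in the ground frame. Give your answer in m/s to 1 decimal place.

Taking east as x and north as y: moving walkway velocity = (0.900, 0.000) m/s; passenger velocity relative to moving walkway = (0.000, -2.300) m/s.
Velocity relative to ground = (0.900, 0.000) + (0.000, -2.300) = (0.900, -2.300) m/s.
Speed = |(0.900, -2.300)| = 2.470 m/s.

2.5 m/s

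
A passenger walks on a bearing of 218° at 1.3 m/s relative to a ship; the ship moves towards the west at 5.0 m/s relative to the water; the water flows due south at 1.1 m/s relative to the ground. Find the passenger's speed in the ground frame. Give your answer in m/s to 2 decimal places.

In east/north components (m/s): passenger relative to ship = (-0.800, -1.024); ship relative to water = (-5.000, 0.000); water relative to ground = (0.000, -1.100).
Sum = (-5.800, -2.124) m/s.
Speed = |(-5.800, -2.124)| = 6.177 m/s.

6.18 m/s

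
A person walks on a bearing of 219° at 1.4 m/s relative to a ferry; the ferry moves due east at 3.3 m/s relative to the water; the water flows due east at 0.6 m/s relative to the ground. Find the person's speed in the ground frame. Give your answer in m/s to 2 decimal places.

3.21 m/s

In east/north components (m/s): person relative to ferry = (-0.881, -1.088); ferry relative to water = (3.300, 0.000); water relative to ground = (0.600, 0.000).
Sum = (3.019, -1.088) m/s.
Speed = |(3.019, -1.088)| = 3.209 m/s.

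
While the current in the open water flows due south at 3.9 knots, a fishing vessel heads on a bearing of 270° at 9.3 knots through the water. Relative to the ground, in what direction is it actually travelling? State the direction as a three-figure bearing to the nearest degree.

247°

Taking east as x and north as y: velocity relative to the water = (-9.300, 0.000) knots; the water relative to ground = (0.000, -3.900) knots.
Velocity relative to ground = (-9.300, 0.000) + (0.000, -3.900) = (-9.300, -3.900) knots.
Bearing = atan2(-9.30, -3.90) = 247.25° clockwise from north.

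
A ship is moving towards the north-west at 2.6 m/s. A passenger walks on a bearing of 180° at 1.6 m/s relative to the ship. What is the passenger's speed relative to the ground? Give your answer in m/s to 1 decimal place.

1.9 m/s

Taking east as x and north as y: ship velocity = (-1.838, 1.838) m/s; passenger velocity relative to ship = (0.000, -1.600) m/s.
Velocity relative to ground = (-1.838, 1.838) + (0.000, -1.600) = (-1.838, 0.238) m/s.
Speed = |(-1.838, 0.238)| = 1.854 m/s.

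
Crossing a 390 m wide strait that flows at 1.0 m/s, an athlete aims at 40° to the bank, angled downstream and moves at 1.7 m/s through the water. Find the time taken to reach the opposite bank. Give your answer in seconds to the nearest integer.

The component of the athlete's velocity perpendicular to the bank is 1.7 × sin 40° = 1.093 m/s.
The flow acts along the bank and has no component across it.
Time = 390 / 1.093 = 356.901 s.

357 s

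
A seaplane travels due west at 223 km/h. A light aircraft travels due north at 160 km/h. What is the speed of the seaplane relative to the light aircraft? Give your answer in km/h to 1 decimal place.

Taking east as x and north as y: seaplane velocity = (-223.000, 0.000) km/h; light aircraft velocity = (0.000, 160.000) km/h.
Velocity of seaplane relative to light aircraft = (-223.000, 0.000) − (0.000, 160.000) = (-223.000, -160.000) km/h.
Magnitude = |(-223.000, -160.000)| = 274.461 km/h.

274.5 km/h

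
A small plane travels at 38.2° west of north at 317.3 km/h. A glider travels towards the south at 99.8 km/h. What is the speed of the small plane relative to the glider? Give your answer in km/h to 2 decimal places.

400.51 km/h

Taking east as x and north as y: small plane velocity = (-196.221, 249.352) km/h; glider velocity = (0.000, -99.800) km/h.
Velocity of small plane relative to glider = (-196.221, 249.352) − (0.000, -99.800) = (-196.221, 349.152) km/h.
Magnitude = |(-196.221, 349.152)| = 400.512 km/h.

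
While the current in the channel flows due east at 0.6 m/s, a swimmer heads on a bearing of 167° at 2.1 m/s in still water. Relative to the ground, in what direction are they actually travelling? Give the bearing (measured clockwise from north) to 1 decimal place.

152.3°

Taking east as x and north as y: velocity relative to the water = (0.472, -2.046) m/s; the water relative to ground = (0.600, 0.000) m/s.
Velocity relative to ground = (0.472, -2.046) + (0.600, 0.000) = (1.072, -2.046) m/s.
Bearing = atan2(1.07, -2.05) = 152.34° clockwise from north.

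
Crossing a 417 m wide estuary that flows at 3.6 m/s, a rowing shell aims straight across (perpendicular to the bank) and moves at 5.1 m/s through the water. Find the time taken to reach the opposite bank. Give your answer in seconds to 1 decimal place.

The component of the rowing shell's velocity perpendicular to the bank is 5.1 m/s.
The current is parallel to the bank, so it does not affect the crossing time.
Time = 417 / 5.100 = 81.765 s.

81.8 s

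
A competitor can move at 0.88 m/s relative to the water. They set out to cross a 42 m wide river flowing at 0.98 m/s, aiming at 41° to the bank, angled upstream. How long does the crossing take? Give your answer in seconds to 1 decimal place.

The component of the competitor's velocity perpendicular to the bank is 0.88 × sin 41° = 0.577 m/s.
The current is parallel to the bank, so it does not affect the crossing time.
Time = 42 / 0.577 = 72.748 s.

72.7 s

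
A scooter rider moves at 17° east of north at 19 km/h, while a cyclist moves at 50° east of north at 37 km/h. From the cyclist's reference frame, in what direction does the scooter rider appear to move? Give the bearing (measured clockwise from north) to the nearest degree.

256°

Taking east as x and north as y: scooter rider velocity = (5.555, 18.170) km/h; cyclist velocity = (28.344, 23.783) km/h.
Velocity of scooter rider relative to cyclist = (5.555, 18.170) − (28.344, 23.783) = (-22.789, -5.613) km/h.
Bearing = atan2(-22.79, -5.61) = 256.16° clockwise from north.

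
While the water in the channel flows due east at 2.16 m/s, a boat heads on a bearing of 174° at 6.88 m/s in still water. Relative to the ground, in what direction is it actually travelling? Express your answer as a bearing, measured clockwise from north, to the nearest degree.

Taking east as x and north as y: velocity relative to the water = (0.719, -6.842) m/s; the water relative to ground = (2.160, 0.000) m/s.
Velocity relative to ground = (0.719, -6.842) + (2.160, 0.000) = (2.879, -6.842) m/s.
Bearing = atan2(2.88, -6.84) = 157.18° clockwise from north.

157°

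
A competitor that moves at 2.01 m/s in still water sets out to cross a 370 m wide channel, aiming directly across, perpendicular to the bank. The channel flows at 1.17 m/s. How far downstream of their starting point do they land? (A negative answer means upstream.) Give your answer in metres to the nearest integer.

Perpendicular speed = 2.010 m/s; crossing time = 370 / 2.010 = 184.080 s.
Net downstream speed = 1.170 m/s.
Drift = 1.170 × 184.080 = 215.373 m (downstream).

215 m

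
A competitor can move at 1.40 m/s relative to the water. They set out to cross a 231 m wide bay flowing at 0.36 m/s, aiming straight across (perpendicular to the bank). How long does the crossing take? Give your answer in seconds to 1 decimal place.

165.0 s

The component of the competitor's velocity perpendicular to the bank is 1.40 m/s.
Only the cross-stream component determines the crossing time; the current contributes nothing perpendicular to the bank.
Time = 231 / 1.400 = 165.000 s.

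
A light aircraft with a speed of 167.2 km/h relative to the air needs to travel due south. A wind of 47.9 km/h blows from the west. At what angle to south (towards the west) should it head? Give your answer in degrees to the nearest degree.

The wind pushes perpendicular to the desired track; the heading must have a component into the wind equal to 47.9 km/h: 167.2 sin θ = 47.9.
sin θ = 0.2865, so θ = 16.648°.

17°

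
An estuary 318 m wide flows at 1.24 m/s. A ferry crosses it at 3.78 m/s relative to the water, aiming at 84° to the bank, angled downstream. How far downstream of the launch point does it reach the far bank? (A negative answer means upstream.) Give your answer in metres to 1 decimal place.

138.3 m

Perpendicular speed = 3.759 m/s; crossing time = 318 / 3.759 = 84.590 s.
Net downstream speed = 1.635 m/s.
Drift = 1.635 × 84.590 = 138.315 m (downstream).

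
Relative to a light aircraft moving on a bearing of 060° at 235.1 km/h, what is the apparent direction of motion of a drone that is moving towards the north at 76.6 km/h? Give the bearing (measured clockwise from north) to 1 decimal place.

Taking east as x and north as y: drone velocity = (0.000, 76.600) km/h; light aircraft velocity = (203.603, 117.550) km/h.
Velocity of drone relative to light aircraft = (0.000, 76.600) − (203.603, 117.550) = (-203.603, -40.950) km/h.
Bearing = atan2(-203.60, -40.95) = 258.63° clockwise from north.

258.6°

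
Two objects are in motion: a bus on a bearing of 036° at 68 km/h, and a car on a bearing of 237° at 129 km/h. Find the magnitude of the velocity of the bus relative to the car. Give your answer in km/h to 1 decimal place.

Taking east as x and north as y: bus velocity = (39.969, 55.013) km/h; car velocity = (-108.189, -70.258) km/h.
Velocity of bus relative to car = (39.969, 55.013) − (-108.189, -70.258) = (148.158, 125.272) km/h.
Magnitude = |(148.158, 125.272)| = 194.020 km/h.

194.0 km/h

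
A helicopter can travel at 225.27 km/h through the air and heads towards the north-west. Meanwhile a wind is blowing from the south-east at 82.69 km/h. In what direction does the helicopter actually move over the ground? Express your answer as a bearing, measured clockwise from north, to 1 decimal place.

315.0°

Taking east as x and north as y: velocity relative to the air = (-159.290, 159.290) km/h; the air relative to ground = (-58.471, 58.471) km/h.
Velocity relative to ground = (-159.290, 159.290) + (-58.471, 58.471) = (-217.761, 217.761) km/h.
Bearing = atan2(-217.76, 217.76) = 315.00° clockwise from north.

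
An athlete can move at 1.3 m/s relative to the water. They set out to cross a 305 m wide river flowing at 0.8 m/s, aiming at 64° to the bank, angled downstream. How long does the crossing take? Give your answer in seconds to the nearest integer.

The component of the athlete's velocity perpendicular to the bank is 1.3 × sin 64° = 1.168 m/s.
Only the cross-stream component determines the crossing time; the current contributes nothing perpendicular to the bank.
Time = 305 / 1.168 = 261.034 s.

261 s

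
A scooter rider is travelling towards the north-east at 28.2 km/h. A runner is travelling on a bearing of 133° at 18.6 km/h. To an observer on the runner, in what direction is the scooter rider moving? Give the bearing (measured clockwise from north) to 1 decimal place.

011.0°

Taking east as x and north as y: scooter rider velocity = (19.940, 19.940) km/h; runner velocity = (13.603, -12.685) km/h.
Velocity of scooter rider relative to runner = (19.940, 19.940) − (13.603, -12.685) = (6.337, 32.626) km/h.
Bearing = atan2(6.34, 32.63) = 10.99° clockwise from north.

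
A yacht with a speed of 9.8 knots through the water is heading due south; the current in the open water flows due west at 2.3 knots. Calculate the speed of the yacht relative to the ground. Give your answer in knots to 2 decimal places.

Taking east as x and north as y: velocity relative to the water = (0.000, -9.800) knots; the water relative to ground = (-2.300, 0.000) knots.
Velocity relative to ground = (0.000, -9.800) + (-2.300, 0.000) = (-2.300, -9.800) knots.
Speed = |(-2.300, -9.800)| = 10.066 knots.

10.07 knots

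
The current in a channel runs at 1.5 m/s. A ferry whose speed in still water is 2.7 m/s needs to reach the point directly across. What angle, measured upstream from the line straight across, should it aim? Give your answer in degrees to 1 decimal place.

33.7°

To cancel the current, the upstream component of the ferry's velocity must equal the flow: 2.7 sin θ = 1.5.
sin θ = 1.5 / 2.7 = 0.5556.
θ = arcsin(0.5556) = 33.749°.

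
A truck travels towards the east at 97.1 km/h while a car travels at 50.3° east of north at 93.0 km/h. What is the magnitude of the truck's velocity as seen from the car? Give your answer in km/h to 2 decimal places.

Taking east as x and north as y: truck velocity = (97.100, 0.000) km/h; car velocity = (71.554, 59.405) km/h.
Velocity of truck relative to car = (97.100, 0.000) − (71.554, 59.405) = (25.546, -59.405) km/h.
Magnitude = |(25.546, -59.405)| = 64.665 km/h.

64.67 km/h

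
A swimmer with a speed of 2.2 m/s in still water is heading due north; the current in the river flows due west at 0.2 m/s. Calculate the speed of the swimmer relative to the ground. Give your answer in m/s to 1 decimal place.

2.2 m/s

Taking east as x and north as y: velocity relative to the water = (0.000, 2.200) m/s; the water relative to ground = (-0.200, 0.000) m/s.
Velocity relative to ground = (0.000, 2.200) + (-0.200, 0.000) = (-0.200, 2.200) m/s.
Speed = |(-0.200, 2.200)| = 2.209 m/s.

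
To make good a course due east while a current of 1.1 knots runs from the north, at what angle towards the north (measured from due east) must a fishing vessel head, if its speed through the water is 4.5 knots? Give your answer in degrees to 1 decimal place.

14.1°

The current pushes perpendicular to the desired track; the heading must have a component into the current equal to 1.1 knots: 4.5 sin θ = 1.1.
sin θ = 0.2444, so θ = 14.149°.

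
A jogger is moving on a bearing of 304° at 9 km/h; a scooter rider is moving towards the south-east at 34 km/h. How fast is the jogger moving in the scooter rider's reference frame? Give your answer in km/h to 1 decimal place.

42.9 km/h

Taking east as x and north as y: jogger velocity = (-7.461, 5.033) km/h; scooter rider velocity = (24.042, -24.042) km/h.
Velocity of jogger relative to scooter rider = (-7.461, 5.033) − (24.042, -24.042) = (-31.503, 29.074) km/h.
Magnitude = |(-31.503, 29.074)| = 42.869 km/h.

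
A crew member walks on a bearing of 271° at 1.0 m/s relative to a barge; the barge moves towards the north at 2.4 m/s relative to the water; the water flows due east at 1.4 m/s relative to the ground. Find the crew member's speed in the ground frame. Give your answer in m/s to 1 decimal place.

2.5 m/s

In east/north components (m/s): crew member relative to barge = (-1.000, 0.017); barge relative to water = (0.000, 2.400); water relative to ground = (1.400, 0.000).
Sum = (0.400, 2.417) m/s.
Speed = |(0.400, 2.417)| = 2.450 m/s.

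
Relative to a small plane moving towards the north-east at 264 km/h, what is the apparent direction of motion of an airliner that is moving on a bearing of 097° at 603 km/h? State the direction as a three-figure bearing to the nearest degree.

122°

Taking east as x and north as y: airliner velocity = (598.505, -73.487) km/h; small plane velocity = (186.676, 186.676) km/h.
Velocity of airliner relative to small plane = (598.505, -73.487) − (186.676, 186.676) = (411.829, -260.163) km/h.
Bearing = atan2(411.83, -260.16) = 122.28° clockwise from north.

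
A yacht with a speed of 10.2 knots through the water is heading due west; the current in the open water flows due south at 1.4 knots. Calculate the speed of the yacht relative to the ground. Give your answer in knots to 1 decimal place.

10.3 knots

Taking east as x and north as y: velocity relative to the water = (-10.200, 0.000) knots; the water relative to ground = (0.000, -1.400) knots.
Velocity relative to ground = (-10.200, 0.000) + (0.000, -1.400) = (-10.200, -1.400) knots.
Speed = |(-10.200, -1.400)| = 10.296 knots.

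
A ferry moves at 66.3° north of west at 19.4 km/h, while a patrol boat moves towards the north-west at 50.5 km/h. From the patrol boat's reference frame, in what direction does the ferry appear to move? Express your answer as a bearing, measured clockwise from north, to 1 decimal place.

122.7°

Taking east as x and north as y: ferry velocity = (-7.798, 17.764) km/h; patrol boat velocity = (-35.709, 35.709) km/h.
Velocity of ferry relative to patrol boat = (-7.798, 17.764) − (-35.709, 35.709) = (27.911, -17.945) km/h.
Bearing = atan2(27.91, -17.95) = 122.74° clockwise from north.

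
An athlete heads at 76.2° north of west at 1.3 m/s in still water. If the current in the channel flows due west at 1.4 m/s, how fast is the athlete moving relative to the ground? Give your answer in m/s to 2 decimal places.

Taking east as x and north as y: velocity relative to the water = (-0.310, 1.262) m/s; the water relative to ground = (-1.400, 0.000) m/s.
Velocity relative to ground = (-0.310, 1.262) + (-1.400, 0.000) = (-1.710, 1.262) m/s.
Speed = |(-1.710, 1.262)| = 2.126 m/s.

2.13 m/s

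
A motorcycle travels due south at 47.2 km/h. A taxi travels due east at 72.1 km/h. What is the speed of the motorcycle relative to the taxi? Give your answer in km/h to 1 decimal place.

86.2 km/h

Taking east as x and north as y: motorcycle velocity = (0.000, -47.200) km/h; taxi velocity = (72.100, 0.000) km/h.
Velocity of motorcycle relative to taxi = (0.000, -47.200) − (72.100, 0.000) = (-72.100, -47.200) km/h.
Magnitude = |(-72.100, -47.200)| = 86.176 km/h.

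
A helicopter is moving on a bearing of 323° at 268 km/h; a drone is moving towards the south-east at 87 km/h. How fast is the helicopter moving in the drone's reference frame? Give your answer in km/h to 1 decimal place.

354.4 km/h

Taking east as x and north as y: helicopter velocity = (-161.286, 214.034) km/h; drone velocity = (61.518, -61.518) km/h.
Velocity of helicopter relative to drone = (-161.286, 214.034) − (61.518, -61.518) = (-222.805, 275.553) km/h.
Magnitude = |(-222.805, 275.553)| = 354.360 km/h.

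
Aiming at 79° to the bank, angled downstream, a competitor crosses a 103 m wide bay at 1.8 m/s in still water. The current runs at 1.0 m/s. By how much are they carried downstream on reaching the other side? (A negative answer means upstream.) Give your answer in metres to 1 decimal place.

Perpendicular speed = 1.767 m/s; crossing time = 103 / 1.767 = 58.293 s.
Net downstream speed = 1.343 m/s.
Drift = 1.343 × 58.293 = 78.314 m (downstream).

78.3 m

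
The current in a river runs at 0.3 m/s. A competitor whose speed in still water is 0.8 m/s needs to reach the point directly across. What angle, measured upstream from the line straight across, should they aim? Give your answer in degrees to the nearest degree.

To cancel the current, the upstream component of the competitor's velocity must equal the flow: 0.8 sin θ = 0.3.
sin θ = 0.3 / 0.8 = 0.3750.
θ = arcsin(0.3750) = 22.024°.

22°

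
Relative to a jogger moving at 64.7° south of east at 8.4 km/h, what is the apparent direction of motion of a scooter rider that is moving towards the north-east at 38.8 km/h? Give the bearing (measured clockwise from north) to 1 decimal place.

Taking east as x and north as y: scooter rider velocity = (27.436, 27.436) km/h; jogger velocity = (3.590, -7.594) km/h.
Velocity of scooter rider relative to jogger = (27.436, 27.436) − (3.590, -7.594) = (23.846, 35.030) km/h.
Bearing = atan2(23.85, 35.03) = 34.24° clockwise from north.

034.2°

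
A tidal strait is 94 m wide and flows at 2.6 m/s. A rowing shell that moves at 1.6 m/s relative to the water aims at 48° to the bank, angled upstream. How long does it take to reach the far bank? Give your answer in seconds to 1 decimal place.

79.1 s

The component of the rowing shell's velocity perpendicular to the bank is 1.6 × sin 48° = 1.189 m/s.
The flow acts along the bank and has no component across it.
Time = 94 / 1.189 = 79.056 s.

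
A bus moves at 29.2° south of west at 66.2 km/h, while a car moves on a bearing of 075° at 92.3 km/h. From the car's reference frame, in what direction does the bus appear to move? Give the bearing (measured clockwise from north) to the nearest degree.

Taking east as x and north as y: bus velocity = (-57.787, -32.296) km/h; car velocity = (89.155, 23.889) km/h.
Velocity of bus relative to car = (-57.787, -32.296) − (89.155, 23.889) = (-146.942, -56.185) km/h.
Bearing = atan2(-146.94, -56.19) = 249.08° clockwise from north.

249°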